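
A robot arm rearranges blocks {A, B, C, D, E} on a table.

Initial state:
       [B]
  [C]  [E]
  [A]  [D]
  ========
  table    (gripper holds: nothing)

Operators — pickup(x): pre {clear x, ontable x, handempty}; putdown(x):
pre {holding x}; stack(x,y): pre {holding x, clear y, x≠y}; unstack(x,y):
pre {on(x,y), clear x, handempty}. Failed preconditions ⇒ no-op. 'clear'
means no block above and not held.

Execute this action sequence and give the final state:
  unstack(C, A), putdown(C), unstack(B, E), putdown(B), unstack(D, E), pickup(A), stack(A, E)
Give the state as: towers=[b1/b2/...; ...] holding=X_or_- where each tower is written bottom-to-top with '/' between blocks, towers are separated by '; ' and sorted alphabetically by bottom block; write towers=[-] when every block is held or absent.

towers=[B; C; D/E/A] holding=-

step 1 (unstack(C, A)): towers=[A; D/E/B] holding=C
step 2 (putdown(C)): towers=[A; C; D/E/B] holding=-
step 3 (unstack(B, E)): towers=[A; C; D/E] holding=B
step 4 (putdown(B)): towers=[A; B; C; D/E] holding=-
step 5 (unstack(D, E)) [no-op]: towers=[A; B; C; D/E] holding=-
step 6 (pickup(A)): towers=[B; C; D/E] holding=A
step 7 (stack(A, E)): towers=[B; C; D/E/A] holding=-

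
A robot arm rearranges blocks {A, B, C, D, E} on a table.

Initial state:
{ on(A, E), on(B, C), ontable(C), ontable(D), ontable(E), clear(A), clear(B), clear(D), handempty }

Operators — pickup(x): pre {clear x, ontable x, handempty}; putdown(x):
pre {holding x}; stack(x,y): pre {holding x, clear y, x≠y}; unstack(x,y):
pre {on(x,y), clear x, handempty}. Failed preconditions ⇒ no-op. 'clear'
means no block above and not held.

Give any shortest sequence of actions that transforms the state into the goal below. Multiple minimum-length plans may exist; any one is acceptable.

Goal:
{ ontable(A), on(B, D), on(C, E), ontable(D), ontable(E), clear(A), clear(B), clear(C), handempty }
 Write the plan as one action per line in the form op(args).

unstack(B, C)
stack(B, D)
unstack(A, E)
putdown(A)
pickup(C)
stack(C, E)

step 1 (unstack(B, C)): towers=[C; D; E/A] holding=B
step 2 (stack(B, D)): towers=[C; D/B; E/A] holding=-
step 3 (unstack(A, E)): towers=[C; D/B; E] holding=A
step 4 (putdown(A)): towers=[A; C; D/B; E] holding=-
step 5 (pickup(C)): towers=[A; D/B; E] holding=C
step 6 (stack(C, E)): towers=[A; D/B; E/C] holding=-
goal check: towers=[A; D/B; E/C] holding=- — reached (length 6, optimal by BFS)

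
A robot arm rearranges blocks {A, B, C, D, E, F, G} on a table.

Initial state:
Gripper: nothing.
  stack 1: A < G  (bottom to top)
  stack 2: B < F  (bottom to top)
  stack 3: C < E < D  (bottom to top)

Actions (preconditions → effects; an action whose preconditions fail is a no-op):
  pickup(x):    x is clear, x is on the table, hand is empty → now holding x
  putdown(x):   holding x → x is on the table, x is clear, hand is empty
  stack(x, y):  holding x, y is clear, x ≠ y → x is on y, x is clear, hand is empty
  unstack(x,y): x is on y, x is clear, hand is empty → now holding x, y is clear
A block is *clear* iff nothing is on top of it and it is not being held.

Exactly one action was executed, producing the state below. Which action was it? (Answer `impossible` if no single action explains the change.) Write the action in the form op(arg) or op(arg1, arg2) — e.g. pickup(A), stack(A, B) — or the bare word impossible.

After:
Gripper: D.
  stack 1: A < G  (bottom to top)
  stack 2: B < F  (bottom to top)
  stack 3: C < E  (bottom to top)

unstack(D, E)

target: towers=[A/G; B/F; C/E] holding=D
     unstack(F, B) → towers=[A/G; B; C/E/D] holding=F
     unstack(G, A) → towers=[A; B/F; C/E/D] holding=G
     unstack(D, E) → towers=[A/G; B/F; C/E] holding=D  ← match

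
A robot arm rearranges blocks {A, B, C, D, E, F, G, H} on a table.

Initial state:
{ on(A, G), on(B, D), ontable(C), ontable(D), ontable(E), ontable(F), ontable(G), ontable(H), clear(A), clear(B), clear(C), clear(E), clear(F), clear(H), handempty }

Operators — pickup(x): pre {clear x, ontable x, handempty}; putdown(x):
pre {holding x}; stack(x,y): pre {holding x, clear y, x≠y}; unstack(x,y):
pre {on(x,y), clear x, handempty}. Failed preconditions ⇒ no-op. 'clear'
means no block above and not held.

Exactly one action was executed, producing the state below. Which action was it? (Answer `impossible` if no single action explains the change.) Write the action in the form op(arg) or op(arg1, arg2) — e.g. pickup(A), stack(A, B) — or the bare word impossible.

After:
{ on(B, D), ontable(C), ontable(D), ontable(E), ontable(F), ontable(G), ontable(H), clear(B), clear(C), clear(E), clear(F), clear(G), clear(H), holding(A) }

unstack(A, G)

target: towers=[C; D/B; E; F; G; H] holding=A
     unstack(A, G) → towers=[C; D/B; E; F; G; H] holding=A  ← match
         pickup(E) → towers=[C; D/B; F; G/A; H] holding=E
         pickup(H) → towers=[C; D/B; E; F; G/A] holding=H
     unstack(B, D) → towers=[C; D; E; F; G/A; H] holding=B
         pickup(F) → towers=[C; D/B; E; G/A; H] holding=F
         pickup(C) → towers=[D/B; E; F; G/A; H] holding=C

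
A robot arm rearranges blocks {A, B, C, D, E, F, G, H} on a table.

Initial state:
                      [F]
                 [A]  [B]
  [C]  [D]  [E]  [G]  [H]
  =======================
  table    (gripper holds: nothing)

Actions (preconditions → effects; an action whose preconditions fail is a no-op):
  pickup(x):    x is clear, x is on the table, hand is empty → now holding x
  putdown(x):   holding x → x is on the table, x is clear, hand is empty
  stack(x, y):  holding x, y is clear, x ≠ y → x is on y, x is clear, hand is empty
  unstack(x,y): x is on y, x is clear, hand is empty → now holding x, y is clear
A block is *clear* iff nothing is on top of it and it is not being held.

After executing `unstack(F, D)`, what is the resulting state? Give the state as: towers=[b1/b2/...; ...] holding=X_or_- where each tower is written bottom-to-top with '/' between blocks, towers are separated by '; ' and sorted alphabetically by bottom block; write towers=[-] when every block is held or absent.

towers=[C; D; E; G/A; H/B/F] holding=-

before: towers=[C; D; E; G/A; H/B/F] holding=-
pre[unstack(F, D)]: on(F,D) no, clear(F) yes, handempty yes
on(F,D) unmet → unstack(F, D) is a no-op
after:  towers=[C; D; E; G/A; H/B/F] holding=-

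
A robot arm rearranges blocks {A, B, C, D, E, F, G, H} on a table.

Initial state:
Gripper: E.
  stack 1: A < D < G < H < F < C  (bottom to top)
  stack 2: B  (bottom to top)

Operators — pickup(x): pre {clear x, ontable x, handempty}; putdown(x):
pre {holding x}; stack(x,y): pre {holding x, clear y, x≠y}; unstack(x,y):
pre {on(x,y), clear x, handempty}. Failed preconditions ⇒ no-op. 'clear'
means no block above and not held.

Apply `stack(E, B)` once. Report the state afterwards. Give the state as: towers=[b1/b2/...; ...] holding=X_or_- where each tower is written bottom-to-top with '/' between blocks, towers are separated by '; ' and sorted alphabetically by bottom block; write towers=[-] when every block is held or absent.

towers=[A/D/G/H/F/C; B/E] holding=-

before: towers=[A/D/G/H/F/C; B] holding=E
pre[stack(E, B)]: holding(E) ok, clear(B) ok, E≠B ok
all met → apply stack(E, B)
after:  towers=[A/D/G/H/F/C; B/E] holding=-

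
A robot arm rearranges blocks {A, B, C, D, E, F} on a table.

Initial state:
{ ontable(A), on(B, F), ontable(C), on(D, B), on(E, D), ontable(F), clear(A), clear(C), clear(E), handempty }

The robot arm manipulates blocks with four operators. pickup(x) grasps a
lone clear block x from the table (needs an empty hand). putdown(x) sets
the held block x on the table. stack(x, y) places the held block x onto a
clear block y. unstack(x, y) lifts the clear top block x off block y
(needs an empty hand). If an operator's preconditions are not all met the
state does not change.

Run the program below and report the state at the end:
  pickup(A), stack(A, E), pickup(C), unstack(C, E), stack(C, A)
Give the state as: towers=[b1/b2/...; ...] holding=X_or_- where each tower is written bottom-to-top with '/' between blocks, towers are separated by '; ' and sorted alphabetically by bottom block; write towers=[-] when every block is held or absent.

step 1 (pickup(A)): towers=[C; F/B/D/E] holding=A
step 2 (stack(A, E)): towers=[C; F/B/D/E/A] holding=-
step 3 (pickup(C)): towers=[F/B/D/E/A] holding=C
step 4 (unstack(C, E)) [no-op]: towers=[F/B/D/E/A] holding=C
step 5 (stack(C, A)): towers=[F/B/D/E/A/C] holding=-

towers=[F/B/D/E/A/C] holding=-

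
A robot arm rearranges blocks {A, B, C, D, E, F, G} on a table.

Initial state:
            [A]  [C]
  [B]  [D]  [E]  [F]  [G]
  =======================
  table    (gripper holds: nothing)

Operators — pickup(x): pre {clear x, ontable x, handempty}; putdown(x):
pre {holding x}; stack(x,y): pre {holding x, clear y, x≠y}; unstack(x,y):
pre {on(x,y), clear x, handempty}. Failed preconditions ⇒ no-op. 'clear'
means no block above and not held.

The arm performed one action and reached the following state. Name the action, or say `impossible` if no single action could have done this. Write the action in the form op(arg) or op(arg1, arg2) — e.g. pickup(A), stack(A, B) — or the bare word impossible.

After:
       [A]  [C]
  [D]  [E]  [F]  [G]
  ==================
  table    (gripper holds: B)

pickup(B)

target: towers=[D; E/A; F/C; G] holding=B
         pickup(B) → towers=[D; E/A; F/C; G] holding=B  ← match
         pickup(G) → towers=[B; D; E/A; F/C] holding=G
         pickup(D) → towers=[B; E/A; F/C; G] holding=D
     unstack(A, E) → towers=[B; D; E; F/C; G] holding=A
     unstack(C, F) → towers=[B; D; E/A; F; G] holding=C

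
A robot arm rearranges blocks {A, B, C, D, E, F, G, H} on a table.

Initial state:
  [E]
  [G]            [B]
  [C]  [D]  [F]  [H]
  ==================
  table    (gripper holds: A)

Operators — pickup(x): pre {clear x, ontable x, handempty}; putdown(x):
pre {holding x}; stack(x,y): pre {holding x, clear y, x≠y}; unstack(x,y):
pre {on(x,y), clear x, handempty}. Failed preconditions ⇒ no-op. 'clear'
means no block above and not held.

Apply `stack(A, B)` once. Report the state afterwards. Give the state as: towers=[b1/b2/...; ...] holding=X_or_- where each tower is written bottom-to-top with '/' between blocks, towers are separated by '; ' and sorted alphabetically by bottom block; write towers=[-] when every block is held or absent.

towers=[C/G/E; D; F; H/B/A] holding=-

before: towers=[C/G/E; D; F; H/B] holding=A
pre[stack(A, B)]: holding(A) yes, clear(B) yes, A≠B yes
all met → apply stack(A, B)
after:  towers=[C/G/E; D; F; H/B/A] holding=-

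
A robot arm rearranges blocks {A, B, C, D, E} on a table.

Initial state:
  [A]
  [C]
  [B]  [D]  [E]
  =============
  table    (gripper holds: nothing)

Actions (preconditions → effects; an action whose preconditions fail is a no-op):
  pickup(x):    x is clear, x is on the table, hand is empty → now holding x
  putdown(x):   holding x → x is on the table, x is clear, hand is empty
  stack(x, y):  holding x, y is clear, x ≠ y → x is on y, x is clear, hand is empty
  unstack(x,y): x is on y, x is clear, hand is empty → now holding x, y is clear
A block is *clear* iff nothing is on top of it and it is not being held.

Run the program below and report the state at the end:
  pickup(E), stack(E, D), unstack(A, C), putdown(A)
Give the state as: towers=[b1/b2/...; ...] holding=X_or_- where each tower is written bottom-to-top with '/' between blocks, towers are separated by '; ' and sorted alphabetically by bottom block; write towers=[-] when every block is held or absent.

step 1 (pickup(E)): towers=[B/C/A; D] holding=E
step 2 (stack(E, D)): towers=[B/C/A; D/E] holding=-
step 3 (unstack(A, C)): towers=[B/C; D/E] holding=A
step 4 (putdown(A)): towers=[A; B/C; D/E] holding=-

towers=[A; B/C; D/E] holding=-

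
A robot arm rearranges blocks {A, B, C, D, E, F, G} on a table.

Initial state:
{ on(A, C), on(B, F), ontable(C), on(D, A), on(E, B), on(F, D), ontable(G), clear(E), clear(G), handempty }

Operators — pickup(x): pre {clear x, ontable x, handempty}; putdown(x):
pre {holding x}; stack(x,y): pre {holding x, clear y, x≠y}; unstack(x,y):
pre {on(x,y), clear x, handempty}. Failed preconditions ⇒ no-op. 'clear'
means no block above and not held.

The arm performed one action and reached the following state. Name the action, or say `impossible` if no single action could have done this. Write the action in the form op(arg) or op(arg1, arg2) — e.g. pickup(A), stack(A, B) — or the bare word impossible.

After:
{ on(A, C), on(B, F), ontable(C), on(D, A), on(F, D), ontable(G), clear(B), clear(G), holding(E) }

target: towers=[C/A/D/F/B; G] holding=E
         pickup(G) → towers=[C/A/D/F/B/E] holding=G
     unstack(E, B) → towers=[C/A/D/F/B; G] holding=E  ← match

unstack(E, B)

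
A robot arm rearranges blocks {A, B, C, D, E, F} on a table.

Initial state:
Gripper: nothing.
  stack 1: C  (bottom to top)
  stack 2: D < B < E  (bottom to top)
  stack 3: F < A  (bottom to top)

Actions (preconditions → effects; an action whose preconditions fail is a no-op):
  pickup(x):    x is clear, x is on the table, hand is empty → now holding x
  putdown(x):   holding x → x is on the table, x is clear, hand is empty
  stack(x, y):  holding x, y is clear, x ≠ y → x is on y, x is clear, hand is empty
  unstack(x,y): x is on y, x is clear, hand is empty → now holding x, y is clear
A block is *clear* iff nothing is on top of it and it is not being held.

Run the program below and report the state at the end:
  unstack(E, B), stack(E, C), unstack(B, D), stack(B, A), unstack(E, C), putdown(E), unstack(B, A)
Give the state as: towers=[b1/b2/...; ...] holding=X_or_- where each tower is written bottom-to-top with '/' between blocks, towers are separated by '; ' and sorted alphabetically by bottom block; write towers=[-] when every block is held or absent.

step 1 (unstack(E, B)): towers=[C; D/B; F/A] holding=E
step 2 (stack(E, C)): towers=[C/E; D/B; F/A] holding=-
step 3 (unstack(B, D)): towers=[C/E; D; F/A] holding=B
step 4 (stack(B, A)): towers=[C/E; D; F/A/B] holding=-
step 5 (unstack(E, C)): towers=[C; D; F/A/B] holding=E
step 6 (putdown(E)): towers=[C; D; E; F/A/B] holding=-
step 7 (unstack(B, A)): towers=[C; D; E; F/A] holding=B

towers=[C; D; E; F/A] holding=B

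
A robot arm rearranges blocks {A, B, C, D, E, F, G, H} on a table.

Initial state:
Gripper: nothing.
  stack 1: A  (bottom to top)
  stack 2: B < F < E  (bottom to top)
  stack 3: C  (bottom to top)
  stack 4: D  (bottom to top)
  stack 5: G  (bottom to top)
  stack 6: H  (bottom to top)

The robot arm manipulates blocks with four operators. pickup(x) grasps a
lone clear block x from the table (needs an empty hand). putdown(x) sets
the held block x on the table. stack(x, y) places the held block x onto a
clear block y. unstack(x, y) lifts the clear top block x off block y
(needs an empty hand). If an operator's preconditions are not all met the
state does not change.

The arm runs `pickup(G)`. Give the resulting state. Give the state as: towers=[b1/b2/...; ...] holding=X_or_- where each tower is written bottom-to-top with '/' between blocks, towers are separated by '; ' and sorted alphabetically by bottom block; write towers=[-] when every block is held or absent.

towers=[A; B/F/E; C; D; H] holding=G

before: towers=[A; B/F/E; C; D; G; H] holding=-
pre[pickup(G)]: clear(G) yes, ontable(G) yes, handempty yes
all met → apply pickup(G)
after:  towers=[A; B/F/E; C; D; H] holding=G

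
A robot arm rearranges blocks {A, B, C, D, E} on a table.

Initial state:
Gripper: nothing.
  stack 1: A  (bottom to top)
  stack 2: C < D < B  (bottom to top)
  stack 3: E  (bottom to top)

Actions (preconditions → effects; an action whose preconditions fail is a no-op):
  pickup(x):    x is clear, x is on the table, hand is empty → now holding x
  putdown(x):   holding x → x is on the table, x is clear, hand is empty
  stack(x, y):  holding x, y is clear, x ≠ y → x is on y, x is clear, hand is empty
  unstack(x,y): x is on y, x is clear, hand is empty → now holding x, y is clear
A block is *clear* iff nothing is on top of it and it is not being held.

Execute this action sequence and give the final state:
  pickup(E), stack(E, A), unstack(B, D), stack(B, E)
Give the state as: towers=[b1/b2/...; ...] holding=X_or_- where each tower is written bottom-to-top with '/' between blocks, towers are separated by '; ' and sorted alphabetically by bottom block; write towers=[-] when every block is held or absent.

step 1 (pickup(E)): towers=[A; C/D/B] holding=E
step 2 (stack(E, A)): towers=[A/E; C/D/B] holding=-
step 3 (unstack(B, D)): towers=[A/E; C/D] holding=B
step 4 (stack(B, E)): towers=[A/E/B; C/D] holding=-

towers=[A/E/B; C/D] holding=-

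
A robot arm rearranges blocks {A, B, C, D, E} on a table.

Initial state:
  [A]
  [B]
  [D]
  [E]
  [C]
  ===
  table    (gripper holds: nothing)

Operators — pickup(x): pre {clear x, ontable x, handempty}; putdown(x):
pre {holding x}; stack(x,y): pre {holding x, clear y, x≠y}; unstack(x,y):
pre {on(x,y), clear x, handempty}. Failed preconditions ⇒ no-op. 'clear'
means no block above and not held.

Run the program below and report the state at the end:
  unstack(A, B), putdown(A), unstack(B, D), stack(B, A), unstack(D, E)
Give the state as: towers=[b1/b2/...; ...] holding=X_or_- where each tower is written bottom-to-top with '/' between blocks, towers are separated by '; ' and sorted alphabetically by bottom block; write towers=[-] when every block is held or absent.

towers=[A/B; C/E] holding=D

step 1 (unstack(A, B)): towers=[C/E/D/B] holding=A
step 2 (putdown(A)): towers=[A; C/E/D/B] holding=-
step 3 (unstack(B, D)): towers=[A; C/E/D] holding=B
step 4 (stack(B, A)): towers=[A/B; C/E/D] holding=-
step 5 (unstack(D, E)): towers=[A/B; C/E] holding=D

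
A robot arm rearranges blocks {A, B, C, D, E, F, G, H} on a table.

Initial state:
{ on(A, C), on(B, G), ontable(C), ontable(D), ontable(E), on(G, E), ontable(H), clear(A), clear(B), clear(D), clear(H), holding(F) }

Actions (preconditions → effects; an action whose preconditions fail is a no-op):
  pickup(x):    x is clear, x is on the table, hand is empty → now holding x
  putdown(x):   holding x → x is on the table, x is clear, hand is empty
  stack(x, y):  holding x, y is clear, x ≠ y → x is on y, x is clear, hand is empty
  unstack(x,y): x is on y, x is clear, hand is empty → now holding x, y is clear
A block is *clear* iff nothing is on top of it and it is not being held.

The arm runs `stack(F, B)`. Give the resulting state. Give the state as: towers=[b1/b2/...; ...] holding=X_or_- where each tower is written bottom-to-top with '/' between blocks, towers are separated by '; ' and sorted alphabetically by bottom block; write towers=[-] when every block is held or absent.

towers=[C/A; D; E/G/B/F; H] holding=-

before: towers=[C/A; D; E/G/B; H] holding=F
pre[stack(F, B)]: holding(F) ✓, clear(B) ✓, F≠B ✓
all met → apply stack(F, B)
after:  towers=[C/A; D; E/G/B/F; H] holding=-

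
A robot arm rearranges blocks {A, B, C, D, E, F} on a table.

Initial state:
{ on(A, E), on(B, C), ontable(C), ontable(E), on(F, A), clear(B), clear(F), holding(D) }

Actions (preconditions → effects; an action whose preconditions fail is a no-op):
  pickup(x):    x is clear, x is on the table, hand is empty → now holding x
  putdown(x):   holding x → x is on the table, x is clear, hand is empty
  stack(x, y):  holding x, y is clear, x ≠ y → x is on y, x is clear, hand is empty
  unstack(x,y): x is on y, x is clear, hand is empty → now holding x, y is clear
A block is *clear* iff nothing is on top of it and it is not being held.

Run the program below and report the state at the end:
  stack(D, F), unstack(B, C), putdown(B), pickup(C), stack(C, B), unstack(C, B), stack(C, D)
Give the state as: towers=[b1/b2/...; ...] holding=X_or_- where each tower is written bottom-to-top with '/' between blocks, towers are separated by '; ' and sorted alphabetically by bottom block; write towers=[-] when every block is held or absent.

towers=[B; E/A/F/D/C] holding=-

step 1 (stack(D, F)): towers=[C/B; E/A/F/D] holding=-
step 2 (unstack(B, C)): towers=[C; E/A/F/D] holding=B
step 3 (putdown(B)): towers=[B; C; E/A/F/D] holding=-
step 4 (pickup(C)): towers=[B; E/A/F/D] holding=C
step 5 (stack(C, B)): towers=[B/C; E/A/F/D] holding=-
step 6 (unstack(C, B)): towers=[B; E/A/F/D] holding=C
step 7 (stack(C, D)): towers=[B; E/A/F/D/C] holding=-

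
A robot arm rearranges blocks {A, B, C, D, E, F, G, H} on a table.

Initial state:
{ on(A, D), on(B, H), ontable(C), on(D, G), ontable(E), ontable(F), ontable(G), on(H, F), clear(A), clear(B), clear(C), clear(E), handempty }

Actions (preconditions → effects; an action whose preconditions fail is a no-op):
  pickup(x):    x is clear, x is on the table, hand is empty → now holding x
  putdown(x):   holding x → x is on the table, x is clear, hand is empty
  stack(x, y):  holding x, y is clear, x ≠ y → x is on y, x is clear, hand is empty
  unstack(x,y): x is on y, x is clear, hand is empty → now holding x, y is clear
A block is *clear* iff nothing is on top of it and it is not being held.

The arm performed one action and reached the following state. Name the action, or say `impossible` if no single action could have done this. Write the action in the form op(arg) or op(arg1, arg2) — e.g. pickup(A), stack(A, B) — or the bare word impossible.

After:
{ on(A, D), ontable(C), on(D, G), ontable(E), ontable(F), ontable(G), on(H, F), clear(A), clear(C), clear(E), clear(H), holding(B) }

target: towers=[C; E; F/H; G/D/A] holding=B
     unstack(A, D) → towers=[C; E; F/H/B; G/D] holding=A
         pickup(E) → towers=[C; F/H/B; G/D/A] holding=E
     unstack(B, H) → towers=[C; E; F/H; G/D/A] holding=B  ← match
         pickup(C) → towers=[E; F/H/B; G/D/A] holding=C

unstack(B, H)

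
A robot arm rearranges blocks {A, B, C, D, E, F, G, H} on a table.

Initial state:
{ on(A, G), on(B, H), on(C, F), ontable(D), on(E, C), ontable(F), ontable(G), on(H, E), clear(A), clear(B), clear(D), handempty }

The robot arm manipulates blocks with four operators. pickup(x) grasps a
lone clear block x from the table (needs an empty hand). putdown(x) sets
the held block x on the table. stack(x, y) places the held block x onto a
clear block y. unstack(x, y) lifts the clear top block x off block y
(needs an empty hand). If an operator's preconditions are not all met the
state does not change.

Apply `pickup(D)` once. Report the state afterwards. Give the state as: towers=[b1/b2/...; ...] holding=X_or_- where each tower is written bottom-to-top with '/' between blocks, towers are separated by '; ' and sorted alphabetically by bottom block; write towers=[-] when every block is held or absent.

before: towers=[D; F/C/E/H/B; G/A] holding=-
pre[pickup(D)]: clear(D) ok, ontable(D) ok, handempty ok
all met → apply pickup(D)
after:  towers=[F/C/E/H/B; G/A] holding=D

towers=[F/C/E/H/B; G/A] holding=D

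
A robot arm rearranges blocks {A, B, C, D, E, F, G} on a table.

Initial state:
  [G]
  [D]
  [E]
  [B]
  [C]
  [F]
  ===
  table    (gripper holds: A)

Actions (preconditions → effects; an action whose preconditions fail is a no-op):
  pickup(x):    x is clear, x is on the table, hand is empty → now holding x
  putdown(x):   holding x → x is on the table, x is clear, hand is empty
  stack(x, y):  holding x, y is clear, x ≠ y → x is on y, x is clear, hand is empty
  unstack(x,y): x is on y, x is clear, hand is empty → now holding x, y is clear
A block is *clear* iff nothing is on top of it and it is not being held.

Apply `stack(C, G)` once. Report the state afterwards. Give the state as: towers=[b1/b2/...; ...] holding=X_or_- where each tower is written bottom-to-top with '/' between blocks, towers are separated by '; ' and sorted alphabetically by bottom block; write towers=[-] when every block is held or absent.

towers=[F/C/B/E/D/G] holding=A

before: towers=[F/C/B/E/D/G] holding=A
pre[stack(C, G)]: holding(C) fail, clear(G) ok, C≠G ok
holding(C) unmet → stack(C, G) is a no-op
after:  towers=[F/C/B/E/D/G] holding=A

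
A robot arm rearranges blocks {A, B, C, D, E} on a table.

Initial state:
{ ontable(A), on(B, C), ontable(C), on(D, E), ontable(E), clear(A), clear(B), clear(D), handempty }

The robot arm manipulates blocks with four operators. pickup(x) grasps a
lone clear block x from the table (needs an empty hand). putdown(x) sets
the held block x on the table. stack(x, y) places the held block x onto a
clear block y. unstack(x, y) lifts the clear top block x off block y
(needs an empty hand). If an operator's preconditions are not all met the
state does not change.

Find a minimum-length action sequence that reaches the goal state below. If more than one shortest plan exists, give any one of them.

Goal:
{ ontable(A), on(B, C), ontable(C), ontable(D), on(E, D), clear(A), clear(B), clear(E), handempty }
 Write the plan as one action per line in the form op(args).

unstack(D, E)
putdown(D)
pickup(E)
stack(E, D)

step 1 (unstack(D, E)): towers=[A; C/B; E] holding=D
step 2 (putdown(D)): towers=[A; C/B; D; E] holding=-
step 3 (pickup(E)): towers=[A; C/B; D] holding=E
step 4 (stack(E, D)): towers=[A; C/B; D/E] holding=-
goal check: towers=[A; C/B; D/E] holding=- — reached (length 4, optimal by BFS)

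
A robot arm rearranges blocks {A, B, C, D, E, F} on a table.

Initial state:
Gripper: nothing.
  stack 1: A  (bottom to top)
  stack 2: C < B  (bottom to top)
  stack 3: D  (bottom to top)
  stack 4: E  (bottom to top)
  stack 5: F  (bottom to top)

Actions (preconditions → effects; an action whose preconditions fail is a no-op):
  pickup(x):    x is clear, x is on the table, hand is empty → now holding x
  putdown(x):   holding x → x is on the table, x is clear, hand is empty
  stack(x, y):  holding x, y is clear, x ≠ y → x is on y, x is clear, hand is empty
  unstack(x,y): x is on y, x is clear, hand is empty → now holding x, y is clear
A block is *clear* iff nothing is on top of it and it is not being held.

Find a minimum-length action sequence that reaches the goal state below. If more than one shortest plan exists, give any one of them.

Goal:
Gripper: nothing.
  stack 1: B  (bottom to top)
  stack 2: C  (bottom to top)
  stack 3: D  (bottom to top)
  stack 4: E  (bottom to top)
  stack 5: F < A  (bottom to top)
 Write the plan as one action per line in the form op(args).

unstack(B, C)
putdown(B)
pickup(A)
stack(A, F)

step 1 (unstack(B, C)): towers=[A; C; D; E; F] holding=B
step 2 (putdown(B)): towers=[A; B; C; D; E; F] holding=-
step 3 (pickup(A)): towers=[B; C; D; E; F] holding=A
step 4 (stack(A, F)): towers=[B; C; D; E; F/A] holding=-
goal check: towers=[B; C; D; E; F/A] holding=- — reached (length 4, optimal by BFS)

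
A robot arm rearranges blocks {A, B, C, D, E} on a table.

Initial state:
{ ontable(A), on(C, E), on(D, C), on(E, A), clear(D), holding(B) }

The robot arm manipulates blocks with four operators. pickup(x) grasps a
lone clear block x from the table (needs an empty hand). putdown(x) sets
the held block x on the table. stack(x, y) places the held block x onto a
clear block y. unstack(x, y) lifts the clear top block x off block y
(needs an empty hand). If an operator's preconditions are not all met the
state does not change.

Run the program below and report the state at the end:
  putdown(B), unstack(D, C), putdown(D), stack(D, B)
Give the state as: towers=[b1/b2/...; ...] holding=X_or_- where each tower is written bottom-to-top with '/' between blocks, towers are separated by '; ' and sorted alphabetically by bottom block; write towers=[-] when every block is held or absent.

towers=[A/E/C; B; D] holding=-

step 1 (putdown(B)): towers=[A/E/C/D; B] holding=-
step 2 (unstack(D, C)): towers=[A/E/C; B] holding=D
step 3 (putdown(D)): towers=[A/E/C; B; D] holding=-
step 4 (stack(D, B)) [no-op]: towers=[A/E/C; B; D] holding=-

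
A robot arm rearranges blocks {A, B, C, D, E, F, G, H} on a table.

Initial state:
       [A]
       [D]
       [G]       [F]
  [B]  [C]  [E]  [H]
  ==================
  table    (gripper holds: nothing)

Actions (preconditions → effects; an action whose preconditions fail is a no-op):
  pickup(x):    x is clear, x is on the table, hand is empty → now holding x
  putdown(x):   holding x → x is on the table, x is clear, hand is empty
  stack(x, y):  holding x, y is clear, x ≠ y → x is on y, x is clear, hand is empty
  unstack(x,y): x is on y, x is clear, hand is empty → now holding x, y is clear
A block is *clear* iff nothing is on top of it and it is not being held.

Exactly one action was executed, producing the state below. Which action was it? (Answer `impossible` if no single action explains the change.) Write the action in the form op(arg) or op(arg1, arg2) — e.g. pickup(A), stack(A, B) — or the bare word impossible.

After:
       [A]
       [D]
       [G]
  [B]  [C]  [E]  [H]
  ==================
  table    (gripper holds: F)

unstack(F, H)

target: towers=[B; C/G/D/A; E; H] holding=F
     unstack(A, D) → towers=[B; C/G/D; E; H/F] holding=A
         pickup(E) → towers=[B; C/G/D/A; H/F] holding=E
         pickup(B) → towers=[C/G/D/A; E; H/F] holding=B
     unstack(F, H) → towers=[B; C/G/D/A; E; H] holding=F  ← match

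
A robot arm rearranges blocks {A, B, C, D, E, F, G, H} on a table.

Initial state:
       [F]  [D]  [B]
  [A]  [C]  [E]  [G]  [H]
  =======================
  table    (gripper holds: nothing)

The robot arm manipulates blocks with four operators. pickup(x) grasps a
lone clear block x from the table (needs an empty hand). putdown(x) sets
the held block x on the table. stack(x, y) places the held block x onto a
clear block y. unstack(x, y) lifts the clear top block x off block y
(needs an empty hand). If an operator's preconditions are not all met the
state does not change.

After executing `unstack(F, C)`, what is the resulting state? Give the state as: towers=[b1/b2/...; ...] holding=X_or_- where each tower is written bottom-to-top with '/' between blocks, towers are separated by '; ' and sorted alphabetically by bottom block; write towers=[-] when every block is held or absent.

towers=[A; C; E/D; G/B; H] holding=F

before: towers=[A; C/F; E/D; G/B; H] holding=-
pre[unstack(F, C)]: on(F,C) yes, clear(F) yes, handempty yes
all met → apply unstack(F, C)
after:  towers=[A; C; E/D; G/B; H] holding=F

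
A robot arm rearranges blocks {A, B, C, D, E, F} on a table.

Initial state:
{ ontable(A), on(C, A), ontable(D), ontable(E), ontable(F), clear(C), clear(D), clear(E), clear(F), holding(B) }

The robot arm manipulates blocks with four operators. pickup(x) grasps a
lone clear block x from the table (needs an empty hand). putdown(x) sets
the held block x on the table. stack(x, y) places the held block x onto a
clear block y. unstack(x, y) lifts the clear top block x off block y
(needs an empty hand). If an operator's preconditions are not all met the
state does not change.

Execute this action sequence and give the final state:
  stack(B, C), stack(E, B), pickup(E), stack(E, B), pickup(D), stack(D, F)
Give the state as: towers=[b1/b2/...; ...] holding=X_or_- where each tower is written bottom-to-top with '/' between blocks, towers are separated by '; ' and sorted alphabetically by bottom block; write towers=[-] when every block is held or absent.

towers=[A/C/B/E; F/D] holding=-

step 1 (stack(B, C)): towers=[A/C/B; D; E; F] holding=-
step 2 (stack(E, B)) [no-op]: towers=[A/C/B; D; E; F] holding=-
step 3 (pickup(E)): towers=[A/C/B; D; F] holding=E
step 4 (stack(E, B)): towers=[A/C/B/E; D; F] holding=-
step 5 (pickup(D)): towers=[A/C/B/E; F] holding=D
step 6 (stack(D, F)): towers=[A/C/B/E; F/D] holding=-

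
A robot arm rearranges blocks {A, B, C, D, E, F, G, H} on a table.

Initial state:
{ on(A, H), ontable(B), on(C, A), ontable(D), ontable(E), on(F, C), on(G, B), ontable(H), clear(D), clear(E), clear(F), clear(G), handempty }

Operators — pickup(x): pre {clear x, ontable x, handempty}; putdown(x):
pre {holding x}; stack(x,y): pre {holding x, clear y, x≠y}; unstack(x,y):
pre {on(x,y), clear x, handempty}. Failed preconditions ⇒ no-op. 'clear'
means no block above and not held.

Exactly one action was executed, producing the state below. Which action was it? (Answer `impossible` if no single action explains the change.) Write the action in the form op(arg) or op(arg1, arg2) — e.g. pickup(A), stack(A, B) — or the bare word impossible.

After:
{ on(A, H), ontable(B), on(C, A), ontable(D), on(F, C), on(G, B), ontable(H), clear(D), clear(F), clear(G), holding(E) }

target: towers=[B/G; D; H/A/C/F] holding=E
     unstack(G, B) → towers=[B; D; E; H/A/C/F] holding=G
         pickup(E) → towers=[B/G; D; H/A/C/F] holding=E  ← match
     unstack(F, C) → towers=[B/G; D; E; H/A/C] holding=F
         pickup(D) → towers=[B/G; E; H/A/C/F] holding=D

pickup(E)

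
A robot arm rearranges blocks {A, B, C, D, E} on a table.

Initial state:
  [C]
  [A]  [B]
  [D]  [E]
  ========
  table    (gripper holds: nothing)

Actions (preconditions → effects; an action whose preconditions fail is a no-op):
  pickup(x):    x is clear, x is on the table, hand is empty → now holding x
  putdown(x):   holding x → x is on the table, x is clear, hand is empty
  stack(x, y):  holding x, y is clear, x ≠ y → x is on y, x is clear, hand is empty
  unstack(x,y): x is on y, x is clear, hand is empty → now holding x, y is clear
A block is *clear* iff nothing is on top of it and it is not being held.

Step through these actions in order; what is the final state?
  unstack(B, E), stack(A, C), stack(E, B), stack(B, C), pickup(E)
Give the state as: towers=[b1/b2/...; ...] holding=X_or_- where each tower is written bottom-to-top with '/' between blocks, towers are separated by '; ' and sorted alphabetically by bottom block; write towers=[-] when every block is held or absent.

towers=[D/A/C/B] holding=E

step 1 (unstack(B, E)): towers=[D/A/C; E] holding=B
step 2 (stack(A, C)) [no-op]: towers=[D/A/C; E] holding=B
step 3 (stack(E, B)) [no-op]: towers=[D/A/C; E] holding=B
step 4 (stack(B, C)): towers=[D/A/C/B; E] holding=-
step 5 (pickup(E)): towers=[D/A/C/B] holding=E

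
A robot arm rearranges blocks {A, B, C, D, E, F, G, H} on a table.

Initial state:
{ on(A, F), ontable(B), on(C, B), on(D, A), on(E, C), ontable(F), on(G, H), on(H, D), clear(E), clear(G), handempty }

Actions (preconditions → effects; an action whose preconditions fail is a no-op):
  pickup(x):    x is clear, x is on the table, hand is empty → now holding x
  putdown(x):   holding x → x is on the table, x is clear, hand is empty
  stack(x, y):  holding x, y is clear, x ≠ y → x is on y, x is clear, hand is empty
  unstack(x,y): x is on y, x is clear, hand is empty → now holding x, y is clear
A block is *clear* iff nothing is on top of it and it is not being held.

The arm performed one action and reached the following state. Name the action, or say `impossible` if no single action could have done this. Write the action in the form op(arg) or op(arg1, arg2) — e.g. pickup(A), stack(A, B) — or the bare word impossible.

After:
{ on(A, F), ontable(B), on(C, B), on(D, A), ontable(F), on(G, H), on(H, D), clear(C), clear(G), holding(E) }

target: towers=[B/C; F/A/D/H/G] holding=E
     unstack(G, H) → towers=[B/C/E; F/A/D/H] holding=G
     unstack(E, C) → towers=[B/C; F/A/D/H/G] holding=E  ← match

unstack(E, C)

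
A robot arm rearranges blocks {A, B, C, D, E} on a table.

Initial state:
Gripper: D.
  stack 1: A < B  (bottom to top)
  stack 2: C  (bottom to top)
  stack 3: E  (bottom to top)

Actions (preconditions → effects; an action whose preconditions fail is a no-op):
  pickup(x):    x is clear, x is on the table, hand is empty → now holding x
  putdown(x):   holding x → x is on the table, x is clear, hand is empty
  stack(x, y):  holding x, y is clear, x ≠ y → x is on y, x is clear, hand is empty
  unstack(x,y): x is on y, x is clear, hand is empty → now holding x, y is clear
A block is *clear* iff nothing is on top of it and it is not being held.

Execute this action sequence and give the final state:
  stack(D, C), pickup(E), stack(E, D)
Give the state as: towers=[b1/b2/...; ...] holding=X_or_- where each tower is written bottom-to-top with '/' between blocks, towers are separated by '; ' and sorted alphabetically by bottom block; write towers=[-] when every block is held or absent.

step 1 (stack(D, C)): towers=[A/B; C/D; E] holding=-
step 2 (pickup(E)): towers=[A/B; C/D] holding=E
step 3 (stack(E, D)): towers=[A/B; C/D/E] holding=-

towers=[A/B; C/D/E] holding=-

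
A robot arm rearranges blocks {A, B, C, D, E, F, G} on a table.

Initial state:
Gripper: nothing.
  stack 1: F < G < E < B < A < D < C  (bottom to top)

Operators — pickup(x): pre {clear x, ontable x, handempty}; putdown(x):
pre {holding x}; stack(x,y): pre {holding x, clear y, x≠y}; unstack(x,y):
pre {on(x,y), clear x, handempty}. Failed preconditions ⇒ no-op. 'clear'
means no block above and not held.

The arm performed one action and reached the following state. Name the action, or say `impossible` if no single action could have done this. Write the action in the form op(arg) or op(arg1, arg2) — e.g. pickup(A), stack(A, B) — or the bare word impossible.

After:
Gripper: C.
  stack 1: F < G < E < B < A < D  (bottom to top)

unstack(C, D)

target: towers=[F/G/E/B/A/D] holding=C
     unstack(C, D) → towers=[F/G/E/B/A/D] holding=C  ← match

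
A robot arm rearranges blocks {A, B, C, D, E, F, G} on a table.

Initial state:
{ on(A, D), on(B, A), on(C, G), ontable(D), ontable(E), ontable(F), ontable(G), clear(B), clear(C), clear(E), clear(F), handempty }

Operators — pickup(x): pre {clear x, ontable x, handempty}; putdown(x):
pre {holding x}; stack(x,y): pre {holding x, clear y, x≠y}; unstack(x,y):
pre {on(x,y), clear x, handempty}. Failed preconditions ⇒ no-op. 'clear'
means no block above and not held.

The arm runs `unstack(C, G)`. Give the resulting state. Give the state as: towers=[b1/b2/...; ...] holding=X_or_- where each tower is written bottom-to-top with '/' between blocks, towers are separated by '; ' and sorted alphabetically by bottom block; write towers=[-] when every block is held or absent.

towers=[D/A/B; E; F; G] holding=C

before: towers=[D/A/B; E; F; G/C] holding=-
pre[unstack(C, G)]: on(C,G) ok, clear(C) ok, handempty ok
all met → apply unstack(C, G)
after:  towers=[D/A/B; E; F; G] holding=C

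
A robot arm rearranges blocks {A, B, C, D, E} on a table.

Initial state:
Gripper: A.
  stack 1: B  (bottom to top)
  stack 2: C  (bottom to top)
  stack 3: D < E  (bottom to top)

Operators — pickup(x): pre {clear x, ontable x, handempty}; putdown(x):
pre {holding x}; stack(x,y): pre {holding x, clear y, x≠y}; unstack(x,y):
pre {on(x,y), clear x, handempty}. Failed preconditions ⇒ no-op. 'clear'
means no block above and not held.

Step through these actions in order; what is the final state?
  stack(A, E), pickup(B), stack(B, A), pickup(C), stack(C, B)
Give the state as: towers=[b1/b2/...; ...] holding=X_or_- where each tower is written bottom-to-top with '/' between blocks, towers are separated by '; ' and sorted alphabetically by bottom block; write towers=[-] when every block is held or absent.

step 1 (stack(A, E)): towers=[B; C; D/E/A] holding=-
step 2 (pickup(B)): towers=[C; D/E/A] holding=B
step 3 (stack(B, A)): towers=[C; D/E/A/B] holding=-
step 4 (pickup(C)): towers=[D/E/A/B] holding=C
step 5 (stack(C, B)): towers=[D/E/A/B/C] holding=-

towers=[D/E/A/B/C] holding=-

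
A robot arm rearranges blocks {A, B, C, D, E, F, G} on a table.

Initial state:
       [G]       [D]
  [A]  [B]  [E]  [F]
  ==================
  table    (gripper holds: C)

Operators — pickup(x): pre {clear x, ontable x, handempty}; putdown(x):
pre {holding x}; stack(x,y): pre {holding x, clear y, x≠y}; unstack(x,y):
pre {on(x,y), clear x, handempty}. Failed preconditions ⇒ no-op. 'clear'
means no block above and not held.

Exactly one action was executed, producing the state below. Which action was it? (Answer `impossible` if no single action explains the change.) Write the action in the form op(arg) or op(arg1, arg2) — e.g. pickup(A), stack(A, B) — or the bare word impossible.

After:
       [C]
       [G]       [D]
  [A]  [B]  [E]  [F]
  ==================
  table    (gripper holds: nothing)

stack(C, G)

target: towers=[A; B/G/C; E; F/D] holding=-
        putdown(C) → towers=[A; B/G; C; E; F/D] holding=-
       stack(C, G) → towers=[A; B/G/C; E; F/D] holding=-  ← match
       stack(C, D) → towers=[A; B/G; E; F/D/C] holding=-
       stack(C, A) → towers=[A/C; B/G; E; F/D] holding=-
       stack(C, E) → towers=[A; B/G; E/C; F/D] holding=-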